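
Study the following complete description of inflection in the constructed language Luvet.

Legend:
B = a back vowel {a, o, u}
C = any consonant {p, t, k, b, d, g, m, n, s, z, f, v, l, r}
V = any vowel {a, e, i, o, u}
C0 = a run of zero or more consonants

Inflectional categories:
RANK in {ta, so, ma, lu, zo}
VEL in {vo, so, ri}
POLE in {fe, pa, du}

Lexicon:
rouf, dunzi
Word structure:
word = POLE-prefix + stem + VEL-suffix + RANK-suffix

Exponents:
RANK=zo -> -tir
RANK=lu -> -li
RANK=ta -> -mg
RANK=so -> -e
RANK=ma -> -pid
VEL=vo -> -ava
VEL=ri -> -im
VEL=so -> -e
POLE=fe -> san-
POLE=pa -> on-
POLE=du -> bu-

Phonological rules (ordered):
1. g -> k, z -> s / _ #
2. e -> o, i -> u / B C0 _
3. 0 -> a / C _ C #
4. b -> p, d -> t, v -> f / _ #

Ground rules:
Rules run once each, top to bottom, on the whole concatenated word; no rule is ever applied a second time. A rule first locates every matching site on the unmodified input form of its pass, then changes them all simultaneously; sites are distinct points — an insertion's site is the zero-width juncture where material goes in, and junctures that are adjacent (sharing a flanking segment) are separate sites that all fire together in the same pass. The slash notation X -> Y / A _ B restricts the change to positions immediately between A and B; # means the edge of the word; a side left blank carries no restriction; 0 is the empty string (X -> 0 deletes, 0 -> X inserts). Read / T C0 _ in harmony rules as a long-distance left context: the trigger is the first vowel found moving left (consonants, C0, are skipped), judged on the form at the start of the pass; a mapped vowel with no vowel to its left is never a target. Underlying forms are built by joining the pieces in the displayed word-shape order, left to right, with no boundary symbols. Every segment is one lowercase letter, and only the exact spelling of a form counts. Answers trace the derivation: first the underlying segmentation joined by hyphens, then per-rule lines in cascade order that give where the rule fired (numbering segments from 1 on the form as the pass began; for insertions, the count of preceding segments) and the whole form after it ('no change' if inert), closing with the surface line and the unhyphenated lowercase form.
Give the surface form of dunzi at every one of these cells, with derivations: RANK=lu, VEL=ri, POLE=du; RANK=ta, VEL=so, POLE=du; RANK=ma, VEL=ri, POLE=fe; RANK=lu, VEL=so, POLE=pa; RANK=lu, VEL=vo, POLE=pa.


cell RANK=lu, VEL=ri, POLE=du:
underlying: bu-dunzi-im-li
1. g -> k, z -> s / _ #: no change
2. e -> o, i -> u / B C0 _: fires at position(s) 7: budunzuimli
3. 0 -> a / C _ C #: no change
4. b -> p, d -> t, v -> f / _ #: no change
surface: budunzuimli

cell RANK=ta, VEL=so, POLE=du:
underlying: bu-dunzi-e-mg
1. g -> k, z -> s / _ #: fires at position(s) 10: budunziemk
2. e -> o, i -> u / B C0 _: fires at position(s) 7: budunzuemk
3. 0 -> a / C _ C #: inserts after position(s) 9: budunzuemak
4. b -> p, d -> t, v -> f / _ #: no change
surface: budunzuemak

cell RANK=ma, VEL=ri, POLE=fe:
underlying: san-dunzi-im-pid
1. g -> k, z -> s / _ #: no change
2. e -> o, i -> u / B C0 _: fires at position(s) 8: sandunzuimpid
3. 0 -> a / C _ C #: no change
4. b -> p, d -> t, v -> f / _ #: fires at position(s) 13: sandunzuimpit
surface: sandunzuimpit

cell RANK=lu, VEL=so, POLE=pa:
underlying: on-dunzi-e-li
1. g -> k, z -> s / _ #: no change
2. e -> o, i -> u / B C0 _: fires at position(s) 7: ondunzueli
3. 0 -> a / C _ C #: no change
4. b -> p, d -> t, v -> f / _ #: no change
surface: ondunzueli

cell RANK=lu, VEL=vo, POLE=pa:
underlying: on-dunzi-ava-li
1. g -> k, z -> s / _ #: no change
2. e -> o, i -> u / B C0 _: fires at position(s) 7, 12: ondunzuavalu
3. 0 -> a / C _ C #: no change
4. b -> p, d -> t, v -> f / _ #: no change
surface: ondunzuavalu


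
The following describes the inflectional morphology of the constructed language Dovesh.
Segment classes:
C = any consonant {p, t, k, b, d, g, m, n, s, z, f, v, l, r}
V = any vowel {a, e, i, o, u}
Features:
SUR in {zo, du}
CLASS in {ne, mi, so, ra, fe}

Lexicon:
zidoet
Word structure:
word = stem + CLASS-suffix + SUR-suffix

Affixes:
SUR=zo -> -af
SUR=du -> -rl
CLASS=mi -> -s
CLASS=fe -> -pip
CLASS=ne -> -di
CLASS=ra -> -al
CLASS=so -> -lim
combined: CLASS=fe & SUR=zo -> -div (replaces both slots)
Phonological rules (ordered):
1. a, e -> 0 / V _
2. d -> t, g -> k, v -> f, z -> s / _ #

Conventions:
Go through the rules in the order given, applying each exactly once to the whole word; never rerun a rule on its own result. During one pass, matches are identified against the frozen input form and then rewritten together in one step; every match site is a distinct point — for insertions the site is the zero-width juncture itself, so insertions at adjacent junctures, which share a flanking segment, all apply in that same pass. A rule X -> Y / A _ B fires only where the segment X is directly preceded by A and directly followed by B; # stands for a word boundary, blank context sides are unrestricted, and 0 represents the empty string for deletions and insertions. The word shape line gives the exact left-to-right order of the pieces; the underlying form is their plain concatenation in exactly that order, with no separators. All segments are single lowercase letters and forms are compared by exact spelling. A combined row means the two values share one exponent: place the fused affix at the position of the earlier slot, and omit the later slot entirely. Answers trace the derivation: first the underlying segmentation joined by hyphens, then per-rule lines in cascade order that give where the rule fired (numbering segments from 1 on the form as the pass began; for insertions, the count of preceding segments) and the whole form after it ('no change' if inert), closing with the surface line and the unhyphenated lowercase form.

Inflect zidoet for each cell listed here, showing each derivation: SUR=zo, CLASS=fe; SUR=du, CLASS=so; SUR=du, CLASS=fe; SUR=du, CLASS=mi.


cell SUR=zo, CLASS=fe:
underlying: zidoet-div
1. a, e -> 0 / V _: fires at position(s) 5: zidotdiv
2. d -> t, g -> k, v -> f, z -> s / _ #: fires at position(s) 8: zidotdif
surface: zidotdif

cell SUR=du, CLASS=so:
underlying: zidoet-lim-rl
1. a, e -> 0 / V _: fires at position(s) 5: zidotlimrl
2. d -> t, g -> k, v -> f, z -> s / _ #: no change
surface: zidotlimrl

cell SUR=du, CLASS=fe:
underlying: zidoet-pip-rl
1. a, e -> 0 / V _: fires at position(s) 5: zidotpiprl
2. d -> t, g -> k, v -> f, z -> s / _ #: no change
surface: zidotpiprl

cell SUR=du, CLASS=mi:
underlying: zidoet-s-rl
1. a, e -> 0 / V _: fires at position(s) 5: zidotsrl
2. d -> t, g -> k, v -> f, z -> s / _ #: no change
surface: zidotsrl


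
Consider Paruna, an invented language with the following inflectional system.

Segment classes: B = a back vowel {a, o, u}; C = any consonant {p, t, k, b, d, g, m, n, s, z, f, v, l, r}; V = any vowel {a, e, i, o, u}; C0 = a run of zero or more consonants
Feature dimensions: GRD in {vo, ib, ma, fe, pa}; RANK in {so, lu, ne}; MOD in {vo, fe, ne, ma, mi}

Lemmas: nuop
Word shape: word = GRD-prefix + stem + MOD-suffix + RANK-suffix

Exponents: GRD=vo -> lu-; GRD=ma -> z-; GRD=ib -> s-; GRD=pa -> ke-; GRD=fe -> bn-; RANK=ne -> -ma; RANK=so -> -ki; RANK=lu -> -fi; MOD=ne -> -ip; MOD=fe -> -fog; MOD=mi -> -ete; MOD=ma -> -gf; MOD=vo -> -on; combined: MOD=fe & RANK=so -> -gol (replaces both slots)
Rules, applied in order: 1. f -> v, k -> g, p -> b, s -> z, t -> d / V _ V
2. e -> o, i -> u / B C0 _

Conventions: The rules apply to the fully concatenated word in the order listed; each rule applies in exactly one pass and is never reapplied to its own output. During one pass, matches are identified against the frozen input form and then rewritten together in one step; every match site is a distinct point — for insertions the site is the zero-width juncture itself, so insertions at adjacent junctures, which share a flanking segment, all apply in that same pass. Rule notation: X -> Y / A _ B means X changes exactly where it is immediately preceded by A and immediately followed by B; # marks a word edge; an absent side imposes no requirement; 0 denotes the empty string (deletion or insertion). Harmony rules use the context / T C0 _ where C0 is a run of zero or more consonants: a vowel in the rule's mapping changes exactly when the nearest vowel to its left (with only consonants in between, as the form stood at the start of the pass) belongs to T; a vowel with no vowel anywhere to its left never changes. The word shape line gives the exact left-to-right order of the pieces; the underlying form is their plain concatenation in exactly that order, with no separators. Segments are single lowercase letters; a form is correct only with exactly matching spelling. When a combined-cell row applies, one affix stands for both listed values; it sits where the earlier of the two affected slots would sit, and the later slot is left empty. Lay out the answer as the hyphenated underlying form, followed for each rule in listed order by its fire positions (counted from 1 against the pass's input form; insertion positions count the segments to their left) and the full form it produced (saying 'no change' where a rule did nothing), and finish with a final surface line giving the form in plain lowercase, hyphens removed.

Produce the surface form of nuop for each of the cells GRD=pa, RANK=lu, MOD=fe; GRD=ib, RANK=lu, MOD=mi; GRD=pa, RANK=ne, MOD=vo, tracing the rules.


cell GRD=pa, RANK=lu, MOD=fe:
underlying: ke-nuop-fog-fi
1. f -> v, k -> g, p -> b, s -> z, t -> d / V _ V: no change
2. e -> o, i -> u / B C0 _: fires at position(s) 11: kenuopfogfu
surface: kenuopfogfu

cell GRD=ib, RANK=lu, MOD=mi:
underlying: s-nuop-ete-fi
1. f -> v, k -> g, p -> b, s -> z, t -> d / V _ V: fires at position(s) 5, 7, 9: snuobedevi
2. e -> o, i -> u / B C0 _: fires at position(s) 6: snuobodevi
surface: snuobodevi

cell GRD=pa, RANK=ne, MOD=vo:
underlying: ke-nuop-on-ma
1. f -> v, k -> g, p -> b, s -> z, t -> d / V _ V: fires at position(s) 6: kenuobonma
2. e -> o, i -> u / B C0 _: no change
surface: kenuobonma


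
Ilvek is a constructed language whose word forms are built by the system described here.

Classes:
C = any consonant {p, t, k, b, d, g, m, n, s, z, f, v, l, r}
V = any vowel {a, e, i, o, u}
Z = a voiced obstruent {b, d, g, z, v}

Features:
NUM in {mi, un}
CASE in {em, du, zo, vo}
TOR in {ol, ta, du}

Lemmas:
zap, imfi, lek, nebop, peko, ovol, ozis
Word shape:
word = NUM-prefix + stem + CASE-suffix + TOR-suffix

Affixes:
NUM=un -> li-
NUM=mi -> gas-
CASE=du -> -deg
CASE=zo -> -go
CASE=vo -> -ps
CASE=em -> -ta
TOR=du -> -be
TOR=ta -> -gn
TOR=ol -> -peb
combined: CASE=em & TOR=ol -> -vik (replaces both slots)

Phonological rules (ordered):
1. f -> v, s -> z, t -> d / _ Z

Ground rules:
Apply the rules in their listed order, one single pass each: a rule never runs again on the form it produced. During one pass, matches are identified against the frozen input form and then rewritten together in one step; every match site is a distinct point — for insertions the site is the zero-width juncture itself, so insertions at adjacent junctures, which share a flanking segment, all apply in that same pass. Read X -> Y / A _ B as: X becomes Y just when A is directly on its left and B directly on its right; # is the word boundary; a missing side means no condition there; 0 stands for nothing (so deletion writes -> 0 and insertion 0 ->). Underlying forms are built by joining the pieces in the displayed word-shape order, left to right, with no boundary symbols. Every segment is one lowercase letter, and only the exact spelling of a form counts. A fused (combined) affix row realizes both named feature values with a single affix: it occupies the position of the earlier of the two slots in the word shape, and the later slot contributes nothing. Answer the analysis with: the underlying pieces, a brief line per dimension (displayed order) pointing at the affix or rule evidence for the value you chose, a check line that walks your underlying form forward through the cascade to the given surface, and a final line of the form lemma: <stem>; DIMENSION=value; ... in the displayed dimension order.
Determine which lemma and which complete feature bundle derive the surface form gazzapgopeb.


underlying: gas-zap-go-peb
NUM=mi - signalled by the affix gas-
CASE=zo - signalled by the affix -go
TOR=ol - signalled by the affix -peb
check: gaszapgopeb -> gazzapgopeb
lemma: zap; NUM=mi; CASE=zo; TOR=ol


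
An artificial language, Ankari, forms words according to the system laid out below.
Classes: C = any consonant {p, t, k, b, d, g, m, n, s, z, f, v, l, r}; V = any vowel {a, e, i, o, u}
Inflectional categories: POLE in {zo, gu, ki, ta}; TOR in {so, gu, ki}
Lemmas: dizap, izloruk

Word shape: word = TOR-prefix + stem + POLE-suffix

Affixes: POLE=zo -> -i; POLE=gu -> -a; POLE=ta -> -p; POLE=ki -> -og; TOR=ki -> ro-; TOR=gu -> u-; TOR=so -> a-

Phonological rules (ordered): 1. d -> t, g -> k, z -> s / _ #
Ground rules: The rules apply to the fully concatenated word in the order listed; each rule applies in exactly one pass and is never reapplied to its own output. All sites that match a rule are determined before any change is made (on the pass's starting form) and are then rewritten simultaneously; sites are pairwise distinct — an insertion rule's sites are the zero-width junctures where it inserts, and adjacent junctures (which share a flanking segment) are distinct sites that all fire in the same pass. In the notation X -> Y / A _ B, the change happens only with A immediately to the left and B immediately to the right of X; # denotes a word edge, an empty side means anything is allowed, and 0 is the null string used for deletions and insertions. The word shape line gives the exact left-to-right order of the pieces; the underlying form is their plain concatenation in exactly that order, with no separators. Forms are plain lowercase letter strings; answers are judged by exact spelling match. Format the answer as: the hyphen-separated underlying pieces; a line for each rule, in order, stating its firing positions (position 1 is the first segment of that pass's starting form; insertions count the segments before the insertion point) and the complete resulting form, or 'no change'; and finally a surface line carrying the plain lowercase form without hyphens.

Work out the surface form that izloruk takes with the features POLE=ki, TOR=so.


underlying: a-izloruk-og
1. d -> t, g -> k, z -> s / _ #: fires at position(s) 10: aizlorukok
surface: aizlorukok


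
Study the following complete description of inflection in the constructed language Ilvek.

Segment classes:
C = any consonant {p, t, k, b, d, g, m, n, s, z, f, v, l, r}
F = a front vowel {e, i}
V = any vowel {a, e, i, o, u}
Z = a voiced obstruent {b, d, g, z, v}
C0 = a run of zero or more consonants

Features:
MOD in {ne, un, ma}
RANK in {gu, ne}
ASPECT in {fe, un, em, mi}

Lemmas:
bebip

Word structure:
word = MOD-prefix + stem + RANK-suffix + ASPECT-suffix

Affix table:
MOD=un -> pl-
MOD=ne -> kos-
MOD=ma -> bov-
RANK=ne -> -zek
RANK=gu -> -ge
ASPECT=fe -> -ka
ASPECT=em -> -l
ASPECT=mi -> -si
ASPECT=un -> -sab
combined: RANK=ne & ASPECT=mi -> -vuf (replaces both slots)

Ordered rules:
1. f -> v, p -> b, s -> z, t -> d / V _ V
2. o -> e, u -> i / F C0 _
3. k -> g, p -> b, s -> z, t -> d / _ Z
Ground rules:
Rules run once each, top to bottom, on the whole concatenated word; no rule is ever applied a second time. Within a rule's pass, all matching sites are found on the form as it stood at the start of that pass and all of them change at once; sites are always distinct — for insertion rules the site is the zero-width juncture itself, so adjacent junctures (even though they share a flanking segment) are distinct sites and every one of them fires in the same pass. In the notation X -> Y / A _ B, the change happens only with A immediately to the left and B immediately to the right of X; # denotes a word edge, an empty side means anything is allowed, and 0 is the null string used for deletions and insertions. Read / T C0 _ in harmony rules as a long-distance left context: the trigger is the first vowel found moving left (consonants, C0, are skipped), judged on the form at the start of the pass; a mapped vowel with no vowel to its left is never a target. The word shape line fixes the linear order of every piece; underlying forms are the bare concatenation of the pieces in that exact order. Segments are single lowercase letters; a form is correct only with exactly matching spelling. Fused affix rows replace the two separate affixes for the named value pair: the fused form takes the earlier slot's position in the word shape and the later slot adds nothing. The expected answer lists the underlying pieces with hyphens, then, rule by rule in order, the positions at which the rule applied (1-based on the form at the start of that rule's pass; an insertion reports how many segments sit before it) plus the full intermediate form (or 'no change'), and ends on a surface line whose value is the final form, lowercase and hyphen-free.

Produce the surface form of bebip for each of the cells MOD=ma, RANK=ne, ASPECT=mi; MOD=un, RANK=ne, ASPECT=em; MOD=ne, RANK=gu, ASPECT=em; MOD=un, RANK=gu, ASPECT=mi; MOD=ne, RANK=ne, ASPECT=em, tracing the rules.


cell MOD=ma, RANK=ne, ASPECT=mi:
underlying: bov-bebip-vuf
1. f -> v, p -> b, s -> z, t -> d / V _ V: no change
2. o -> e, u -> i / F C0 _: fires at position(s) 10: bovbebipvif
3. k -> g, p -> b, s -> z, t -> d / _ Z: fires at position(s) 8: bovbebibvif
surface: bovbebibvif

cell MOD=un, RANK=ne, ASPECT=em:
underlying: pl-bebip-zek-l
1. f -> v, p -> b, s -> z, t -> d / V _ V: no change
2. o -> e, u -> i / F C0 _: no change
3. k -> g, p -> b, s -> z, t -> d / _ Z: fires at position(s) 7: plbebibzekl
surface: plbebibzekl

cell MOD=ne, RANK=gu, ASPECT=em:
underlying: kos-bebip-ge-l
1. f -> v, p -> b, s -> z, t -> d / V _ V: no change
2. o -> e, u -> i / F C0 _: no change
3. k -> g, p -> b, s -> z, t -> d / _ Z: fires at position(s) 3, 8: kozbebibgel
surface: kozbebibgel

cell MOD=un, RANK=gu, ASPECT=mi:
underlying: pl-bebip-ge-si
1. f -> v, p -> b, s -> z, t -> d / V _ V: fires at position(s) 10: plbebipgezi
2. o -> e, u -> i / F C0 _: no change
3. k -> g, p -> b, s -> z, t -> d / _ Z: fires at position(s) 7: plbebibgezi
surface: plbebibgezi

cell MOD=ne, RANK=ne, ASPECT=em:
underlying: kos-bebip-zek-l
1. f -> v, p -> b, s -> z, t -> d / V _ V: no change
2. o -> e, u -> i / F C0 _: no change
3. k -> g, p -> b, s -> z, t -> d / _ Z: fires at position(s) 3, 8: kozbebibzekl
surface: kozbebibzekl


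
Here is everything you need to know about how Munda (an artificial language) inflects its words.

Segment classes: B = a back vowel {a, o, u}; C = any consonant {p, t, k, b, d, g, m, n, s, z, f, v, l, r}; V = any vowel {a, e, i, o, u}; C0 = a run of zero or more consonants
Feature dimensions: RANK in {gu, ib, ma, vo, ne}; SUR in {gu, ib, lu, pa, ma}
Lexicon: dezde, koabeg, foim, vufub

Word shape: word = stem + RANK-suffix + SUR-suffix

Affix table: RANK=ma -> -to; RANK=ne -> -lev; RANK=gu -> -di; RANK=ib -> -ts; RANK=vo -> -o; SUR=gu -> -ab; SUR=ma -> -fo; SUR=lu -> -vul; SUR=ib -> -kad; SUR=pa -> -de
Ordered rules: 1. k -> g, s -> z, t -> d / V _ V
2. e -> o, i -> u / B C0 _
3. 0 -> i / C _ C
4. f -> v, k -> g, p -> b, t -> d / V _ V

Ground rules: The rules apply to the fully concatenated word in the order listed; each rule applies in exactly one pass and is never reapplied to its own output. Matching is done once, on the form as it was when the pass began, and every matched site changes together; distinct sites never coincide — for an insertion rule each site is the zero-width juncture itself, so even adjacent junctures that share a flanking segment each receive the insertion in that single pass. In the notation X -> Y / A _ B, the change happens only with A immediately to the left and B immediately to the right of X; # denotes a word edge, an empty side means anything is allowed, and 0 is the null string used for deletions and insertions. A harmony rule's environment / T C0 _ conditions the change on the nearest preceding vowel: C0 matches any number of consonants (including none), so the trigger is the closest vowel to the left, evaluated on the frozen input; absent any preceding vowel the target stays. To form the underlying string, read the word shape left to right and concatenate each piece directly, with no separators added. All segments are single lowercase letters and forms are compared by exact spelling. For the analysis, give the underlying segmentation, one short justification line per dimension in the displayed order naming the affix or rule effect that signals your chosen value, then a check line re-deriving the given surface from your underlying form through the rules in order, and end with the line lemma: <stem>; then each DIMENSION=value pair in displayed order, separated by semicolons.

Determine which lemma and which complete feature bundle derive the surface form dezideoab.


underlying: dezde-o-ab
RANK=vo - signalled by the affix -o
SUR=gu - signalled by the affix -ab
check: dezdeoab -> dezdeoab -> dezdeoab -> dezideoab -> dezideoab
lemma: dezde; RANK=vo; SUR=gu


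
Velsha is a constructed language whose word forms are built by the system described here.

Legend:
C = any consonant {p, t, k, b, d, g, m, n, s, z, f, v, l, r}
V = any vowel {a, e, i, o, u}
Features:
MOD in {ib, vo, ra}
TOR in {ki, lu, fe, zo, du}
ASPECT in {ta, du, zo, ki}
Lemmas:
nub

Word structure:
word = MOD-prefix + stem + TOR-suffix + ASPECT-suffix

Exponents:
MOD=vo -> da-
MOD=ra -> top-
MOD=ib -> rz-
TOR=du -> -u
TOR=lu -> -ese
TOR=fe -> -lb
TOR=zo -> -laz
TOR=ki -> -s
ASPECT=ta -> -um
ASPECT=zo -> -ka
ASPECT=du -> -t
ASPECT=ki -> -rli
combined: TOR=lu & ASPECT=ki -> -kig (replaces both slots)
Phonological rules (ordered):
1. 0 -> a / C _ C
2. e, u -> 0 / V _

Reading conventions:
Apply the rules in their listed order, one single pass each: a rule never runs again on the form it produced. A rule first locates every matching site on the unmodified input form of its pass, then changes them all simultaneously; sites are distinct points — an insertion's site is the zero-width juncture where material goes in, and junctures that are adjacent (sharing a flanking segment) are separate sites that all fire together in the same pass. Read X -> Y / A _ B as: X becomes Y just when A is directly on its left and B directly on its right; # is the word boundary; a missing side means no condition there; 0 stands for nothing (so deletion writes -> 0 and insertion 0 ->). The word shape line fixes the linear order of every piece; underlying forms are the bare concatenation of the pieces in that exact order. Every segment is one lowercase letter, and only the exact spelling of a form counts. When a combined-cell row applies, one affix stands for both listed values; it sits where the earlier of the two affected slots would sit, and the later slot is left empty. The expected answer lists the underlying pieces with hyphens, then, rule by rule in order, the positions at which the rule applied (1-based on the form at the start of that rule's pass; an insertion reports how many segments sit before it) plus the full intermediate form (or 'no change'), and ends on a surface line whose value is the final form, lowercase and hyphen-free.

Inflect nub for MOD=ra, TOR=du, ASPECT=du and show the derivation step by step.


underlying: top-nub-u-t
1. 0 -> a / C _ C: inserts after position(s) 3: topanubut
2. e, u -> 0 / V _: no change
surface: topanubut


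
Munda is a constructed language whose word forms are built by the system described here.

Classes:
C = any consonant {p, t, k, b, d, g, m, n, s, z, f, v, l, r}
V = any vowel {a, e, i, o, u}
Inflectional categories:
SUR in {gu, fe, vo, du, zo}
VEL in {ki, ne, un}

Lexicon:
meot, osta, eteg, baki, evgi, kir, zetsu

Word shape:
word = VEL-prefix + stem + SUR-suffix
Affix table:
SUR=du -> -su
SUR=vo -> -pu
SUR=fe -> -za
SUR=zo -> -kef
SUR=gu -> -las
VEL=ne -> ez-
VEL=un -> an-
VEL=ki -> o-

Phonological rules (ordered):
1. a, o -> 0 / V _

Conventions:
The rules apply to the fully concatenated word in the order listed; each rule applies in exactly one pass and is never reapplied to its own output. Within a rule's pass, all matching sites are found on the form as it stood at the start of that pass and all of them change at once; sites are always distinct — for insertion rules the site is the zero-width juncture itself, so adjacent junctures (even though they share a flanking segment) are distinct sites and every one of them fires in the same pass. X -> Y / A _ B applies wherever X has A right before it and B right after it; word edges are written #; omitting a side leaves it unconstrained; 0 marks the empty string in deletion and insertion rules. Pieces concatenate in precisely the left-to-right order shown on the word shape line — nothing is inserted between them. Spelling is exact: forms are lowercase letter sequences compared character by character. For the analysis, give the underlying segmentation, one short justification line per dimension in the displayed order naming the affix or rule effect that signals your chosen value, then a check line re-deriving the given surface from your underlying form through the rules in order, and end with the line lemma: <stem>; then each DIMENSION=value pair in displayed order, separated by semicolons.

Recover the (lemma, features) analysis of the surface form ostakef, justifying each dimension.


underlying: o-osta-kef
SUR=zo - signalled by the affix -kef
VEL=ki - signalled by the affix o-
check: oostakef -> ostakef
lemma: osta; SUR=zo; VEL=ki


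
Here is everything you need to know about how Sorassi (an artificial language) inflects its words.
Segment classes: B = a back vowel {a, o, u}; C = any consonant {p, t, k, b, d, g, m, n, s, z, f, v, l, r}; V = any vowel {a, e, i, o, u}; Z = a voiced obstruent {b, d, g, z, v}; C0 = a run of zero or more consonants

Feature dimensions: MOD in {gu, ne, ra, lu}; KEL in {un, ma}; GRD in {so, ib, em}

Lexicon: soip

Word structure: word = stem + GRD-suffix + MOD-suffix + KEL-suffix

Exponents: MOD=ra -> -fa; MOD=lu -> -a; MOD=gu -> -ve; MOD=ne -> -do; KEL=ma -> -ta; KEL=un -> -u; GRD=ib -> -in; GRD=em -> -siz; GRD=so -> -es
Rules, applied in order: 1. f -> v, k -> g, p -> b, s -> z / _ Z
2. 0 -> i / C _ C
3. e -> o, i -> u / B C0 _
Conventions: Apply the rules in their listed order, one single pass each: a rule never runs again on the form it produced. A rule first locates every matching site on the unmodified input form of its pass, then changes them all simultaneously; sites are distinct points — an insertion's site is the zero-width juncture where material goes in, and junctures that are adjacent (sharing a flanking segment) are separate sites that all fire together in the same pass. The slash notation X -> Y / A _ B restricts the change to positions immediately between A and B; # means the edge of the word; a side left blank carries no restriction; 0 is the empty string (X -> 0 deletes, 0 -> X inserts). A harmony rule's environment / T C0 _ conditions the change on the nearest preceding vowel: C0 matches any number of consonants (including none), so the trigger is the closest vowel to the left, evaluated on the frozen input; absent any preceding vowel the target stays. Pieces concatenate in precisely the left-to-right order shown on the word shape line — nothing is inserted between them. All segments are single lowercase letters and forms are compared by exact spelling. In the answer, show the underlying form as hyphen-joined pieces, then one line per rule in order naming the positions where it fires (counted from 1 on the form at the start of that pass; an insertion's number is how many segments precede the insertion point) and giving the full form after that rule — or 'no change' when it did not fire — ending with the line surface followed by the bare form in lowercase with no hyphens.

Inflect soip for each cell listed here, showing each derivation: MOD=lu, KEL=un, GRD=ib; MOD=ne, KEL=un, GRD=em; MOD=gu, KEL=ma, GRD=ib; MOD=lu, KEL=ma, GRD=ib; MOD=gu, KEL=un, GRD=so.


cell MOD=lu, KEL=un, GRD=ib:
underlying: soip-in-a-u
1. f -> v, k -> g, p -> b, s -> z / _ Z: no change
2. 0 -> i / C _ C: no change
3. e -> o, i -> u / B C0 _: fires at position(s) 3: soupinau
surface: soupinau

cell MOD=ne, KEL=un, GRD=em:
underlying: soip-siz-do-u
1. f -> v, k -> g, p -> b, s -> z / _ Z: no change
2. 0 -> i / C _ C: inserts after position(s) 4, 7: soipisizidou
3. e -> o, i -> u / B C0 _: fires at position(s) 3: soupisizidou
surface: soupisizidou

cell MOD=gu, KEL=ma, GRD=ib:
underlying: soip-in-ve-ta
1. f -> v, k -> g, p -> b, s -> z / _ Z: no change
2. 0 -> i / C _ C: inserts after position(s) 6: soipiniveta
3. e -> o, i -> u / B C0 _: fires at position(s) 3: soupiniveta
surface: soupiniveta

cell MOD=lu, KEL=ma, GRD=ib:
underlying: soip-in-a-ta
1. f -> v, k -> g, p -> b, s -> z / _ Z: no change
2. 0 -> i / C _ C: no change
3. e -> o, i -> u / B C0 _: fires at position(s) 3: soupinata
surface: soupinata

cell MOD=gu, KEL=un, GRD=so:
underlying: soip-es-ve-u
1. f -> v, k -> g, p -> b, s -> z / _ Z: fires at position(s) 6: soipezveu
2. 0 -> i / C _ C: inserts after position(s) 6: soipeziveu
3. e -> o, i -> u / B C0 _: fires at position(s) 3: soupeziveu
surface: soupeziveu


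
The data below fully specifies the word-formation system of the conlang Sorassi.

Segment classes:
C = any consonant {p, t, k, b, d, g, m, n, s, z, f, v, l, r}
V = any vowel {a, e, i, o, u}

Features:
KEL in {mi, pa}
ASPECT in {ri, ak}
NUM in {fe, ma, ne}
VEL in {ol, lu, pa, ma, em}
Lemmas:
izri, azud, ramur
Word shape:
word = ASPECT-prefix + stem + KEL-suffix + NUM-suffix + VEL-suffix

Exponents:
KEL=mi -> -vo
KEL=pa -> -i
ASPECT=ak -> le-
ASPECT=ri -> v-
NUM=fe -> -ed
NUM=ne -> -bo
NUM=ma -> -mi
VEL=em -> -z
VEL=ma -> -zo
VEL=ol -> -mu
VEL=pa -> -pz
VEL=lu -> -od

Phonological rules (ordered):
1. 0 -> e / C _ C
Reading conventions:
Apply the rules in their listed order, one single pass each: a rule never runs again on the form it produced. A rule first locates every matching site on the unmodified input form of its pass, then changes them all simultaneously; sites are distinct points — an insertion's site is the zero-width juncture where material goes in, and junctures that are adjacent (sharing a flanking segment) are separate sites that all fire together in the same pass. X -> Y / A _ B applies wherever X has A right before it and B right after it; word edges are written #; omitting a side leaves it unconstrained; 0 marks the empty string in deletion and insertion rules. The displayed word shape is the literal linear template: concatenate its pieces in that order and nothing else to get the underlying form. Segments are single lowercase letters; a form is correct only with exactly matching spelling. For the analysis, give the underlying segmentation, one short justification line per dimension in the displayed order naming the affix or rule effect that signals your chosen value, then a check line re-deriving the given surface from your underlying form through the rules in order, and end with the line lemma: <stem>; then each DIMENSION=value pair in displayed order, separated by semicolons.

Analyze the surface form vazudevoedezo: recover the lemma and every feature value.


underlying: v-azud-vo-ed-zo
KEL=mi - signalled by the affix -vo
ASPECT=ri - signalled by the affix v-
NUM=fe - signalled by the affix -ed
VEL=ma - signalled by the affix -zo
check: vazudvoedzo -> vazudevoedezo
lemma: azud; KEL=mi; ASPECT=ri; NUM=fe; VEL=ma


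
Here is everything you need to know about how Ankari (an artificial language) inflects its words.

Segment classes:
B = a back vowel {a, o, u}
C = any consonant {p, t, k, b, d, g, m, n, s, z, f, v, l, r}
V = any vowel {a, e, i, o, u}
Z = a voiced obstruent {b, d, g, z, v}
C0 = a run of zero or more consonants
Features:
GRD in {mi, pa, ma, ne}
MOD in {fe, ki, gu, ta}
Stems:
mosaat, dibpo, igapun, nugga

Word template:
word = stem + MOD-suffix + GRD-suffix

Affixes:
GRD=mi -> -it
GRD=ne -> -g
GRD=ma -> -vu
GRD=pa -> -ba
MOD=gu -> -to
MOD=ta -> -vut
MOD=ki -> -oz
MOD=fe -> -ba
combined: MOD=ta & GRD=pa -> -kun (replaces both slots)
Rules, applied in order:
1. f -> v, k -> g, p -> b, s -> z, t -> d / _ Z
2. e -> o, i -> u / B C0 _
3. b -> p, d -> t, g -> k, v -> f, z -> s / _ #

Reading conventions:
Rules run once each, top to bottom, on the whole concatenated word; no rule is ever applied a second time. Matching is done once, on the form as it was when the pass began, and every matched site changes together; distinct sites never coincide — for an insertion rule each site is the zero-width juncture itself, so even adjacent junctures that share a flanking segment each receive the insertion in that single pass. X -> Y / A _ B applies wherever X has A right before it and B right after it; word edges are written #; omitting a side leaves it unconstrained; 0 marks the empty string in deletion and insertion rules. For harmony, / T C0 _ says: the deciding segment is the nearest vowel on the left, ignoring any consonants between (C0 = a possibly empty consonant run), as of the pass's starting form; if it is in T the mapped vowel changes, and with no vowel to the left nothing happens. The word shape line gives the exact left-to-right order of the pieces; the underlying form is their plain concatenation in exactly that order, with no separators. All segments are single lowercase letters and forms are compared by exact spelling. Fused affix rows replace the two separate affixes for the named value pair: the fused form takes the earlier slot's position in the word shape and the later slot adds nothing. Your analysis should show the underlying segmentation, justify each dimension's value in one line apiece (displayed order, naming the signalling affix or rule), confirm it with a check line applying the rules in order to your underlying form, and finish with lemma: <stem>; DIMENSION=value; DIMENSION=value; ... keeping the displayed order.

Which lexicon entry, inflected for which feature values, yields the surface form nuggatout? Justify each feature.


underlying: nugga-to-it
GRD=mi - signalled by the affix -it
MOD=gu - signalled by the affix -to
check: nuggatoit -> nuggatoit -> nuggatout -> nuggatout
lemma: nugga; GRD=mi; MOD=gu


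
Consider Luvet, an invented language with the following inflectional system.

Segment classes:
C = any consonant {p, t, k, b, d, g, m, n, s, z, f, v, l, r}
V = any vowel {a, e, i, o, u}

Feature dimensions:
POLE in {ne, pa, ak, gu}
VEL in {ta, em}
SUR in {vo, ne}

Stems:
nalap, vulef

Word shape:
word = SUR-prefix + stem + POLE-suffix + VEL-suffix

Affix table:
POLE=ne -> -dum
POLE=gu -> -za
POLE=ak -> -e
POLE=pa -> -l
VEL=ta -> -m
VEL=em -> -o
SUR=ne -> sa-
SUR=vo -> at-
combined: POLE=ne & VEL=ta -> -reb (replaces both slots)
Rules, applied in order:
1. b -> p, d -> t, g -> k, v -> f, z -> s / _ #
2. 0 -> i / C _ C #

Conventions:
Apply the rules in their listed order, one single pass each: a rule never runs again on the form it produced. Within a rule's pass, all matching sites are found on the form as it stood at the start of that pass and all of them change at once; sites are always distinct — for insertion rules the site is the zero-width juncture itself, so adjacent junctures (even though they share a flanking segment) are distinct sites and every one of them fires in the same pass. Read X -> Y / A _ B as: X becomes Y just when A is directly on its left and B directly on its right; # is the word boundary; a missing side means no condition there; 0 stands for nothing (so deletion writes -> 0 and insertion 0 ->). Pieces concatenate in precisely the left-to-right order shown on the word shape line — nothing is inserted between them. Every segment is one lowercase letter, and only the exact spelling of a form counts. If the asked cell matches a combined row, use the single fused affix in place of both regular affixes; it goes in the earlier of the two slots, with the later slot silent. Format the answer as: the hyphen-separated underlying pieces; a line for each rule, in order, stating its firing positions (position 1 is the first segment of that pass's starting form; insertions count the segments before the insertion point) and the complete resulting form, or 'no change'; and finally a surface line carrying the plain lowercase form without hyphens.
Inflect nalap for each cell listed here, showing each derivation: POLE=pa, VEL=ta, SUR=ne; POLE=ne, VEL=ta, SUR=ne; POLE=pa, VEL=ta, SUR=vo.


cell POLE=pa, VEL=ta, SUR=ne:
underlying: sa-nalap-l-m
1. b -> p, d -> t, g -> k, v -> f, z -> s / _ #: no change
2. 0 -> i / C _ C #: inserts after position(s) 8: sanalaplim
surface: sanalaplim

cell POLE=ne, VEL=ta, SUR=ne:
underlying: sa-nalap-reb
1. b -> p, d -> t, g -> k, v -> f, z -> s / _ #: fires at position(s) 10: sanalaprep
2. 0 -> i / C _ C #: no change
surface: sanalaprep

cell POLE=pa, VEL=ta, SUR=vo:
underlying: at-nalap-l-m
1. b -> p, d -> t, g -> k, v -> f, z -> s / _ #: no change
2. 0 -> i / C _ C #: inserts after position(s) 8: atnalaplim
surface: atnalaplim


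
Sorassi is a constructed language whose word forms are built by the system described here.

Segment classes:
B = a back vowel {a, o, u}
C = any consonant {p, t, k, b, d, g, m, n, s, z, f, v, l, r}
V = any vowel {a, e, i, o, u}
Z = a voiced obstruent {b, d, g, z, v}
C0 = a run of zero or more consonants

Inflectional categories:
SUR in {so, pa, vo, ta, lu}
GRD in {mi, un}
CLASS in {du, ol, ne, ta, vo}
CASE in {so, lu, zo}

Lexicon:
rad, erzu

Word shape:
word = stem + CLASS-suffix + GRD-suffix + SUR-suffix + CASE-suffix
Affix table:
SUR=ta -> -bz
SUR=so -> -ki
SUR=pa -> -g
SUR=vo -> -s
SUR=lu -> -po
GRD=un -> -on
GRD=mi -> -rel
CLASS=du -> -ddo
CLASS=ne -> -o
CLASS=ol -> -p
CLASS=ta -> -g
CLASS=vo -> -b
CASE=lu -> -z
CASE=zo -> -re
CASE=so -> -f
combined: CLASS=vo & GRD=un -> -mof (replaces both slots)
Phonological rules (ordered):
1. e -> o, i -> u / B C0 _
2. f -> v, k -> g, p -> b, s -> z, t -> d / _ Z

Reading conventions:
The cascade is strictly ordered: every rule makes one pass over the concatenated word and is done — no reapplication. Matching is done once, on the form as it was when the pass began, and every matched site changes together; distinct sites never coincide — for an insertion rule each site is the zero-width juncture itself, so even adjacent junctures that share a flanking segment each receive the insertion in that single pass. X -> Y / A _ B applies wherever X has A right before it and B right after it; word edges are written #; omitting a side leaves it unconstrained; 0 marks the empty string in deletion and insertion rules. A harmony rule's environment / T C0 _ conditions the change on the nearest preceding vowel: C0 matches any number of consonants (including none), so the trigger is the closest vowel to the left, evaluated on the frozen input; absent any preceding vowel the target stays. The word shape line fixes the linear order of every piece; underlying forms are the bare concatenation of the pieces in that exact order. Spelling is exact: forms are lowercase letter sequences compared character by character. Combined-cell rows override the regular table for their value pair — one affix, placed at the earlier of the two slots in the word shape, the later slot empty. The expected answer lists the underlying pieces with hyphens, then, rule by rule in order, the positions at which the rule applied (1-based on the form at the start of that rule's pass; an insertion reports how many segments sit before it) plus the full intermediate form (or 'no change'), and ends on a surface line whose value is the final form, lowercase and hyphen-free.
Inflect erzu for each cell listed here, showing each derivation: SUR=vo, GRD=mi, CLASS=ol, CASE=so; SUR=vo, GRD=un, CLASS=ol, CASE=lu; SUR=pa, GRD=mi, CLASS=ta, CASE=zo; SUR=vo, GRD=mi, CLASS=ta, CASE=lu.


cell SUR=vo, GRD=mi, CLASS=ol, CASE=so:
underlying: erzu-p-rel-s-f
1. e -> o, i -> u / B C0 _: fires at position(s) 7: erzuprolsf
2. f -> v, k -> g, p -> b, s -> z, t -> d / _ Z: no change
surface: erzuprolsf

cell SUR=vo, GRD=un, CLASS=ol, CASE=lu:
underlying: erzu-p-on-s-z
1. e -> o, i -> u / B C0 _: no change
2. f -> v, k -> g, p -> b, s -> z, t -> d / _ Z: fires at position(s) 8: erzuponzz
surface: erzuponzz

cell SUR=pa, GRD=mi, CLASS=ta, CASE=zo:
underlying: erzu-g-rel-g-re
1. e -> o, i -> u / B C0 _: fires at position(s) 7: erzugrolgre
2. f -> v, k -> g, p -> b, s -> z, t -> d / _ Z: no change
surface: erzugrolgre

cell SUR=vo, GRD=mi, CLASS=ta, CASE=lu:
underlying: erzu-g-rel-s-z
1. e -> o, i -> u / B C0 _: fires at position(s) 7: erzugrolsz
2. f -> v, k -> g, p -> b, s -> z, t -> d / _ Z: fires at position(s) 9: erzugrolzz
surface: erzugrolzz
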